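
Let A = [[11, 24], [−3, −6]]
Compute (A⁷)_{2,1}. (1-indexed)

tr A = 5 and det A = 6, so the characteristic polynomial is λ² − (5)λ + (6) with roots 3 and 2.
Eigenvectors give P = [[−3, −8], [1, 3]] with P⁻¹ = [[−3, −8], [1, 3]], and A = P·diag(3, 2)·P⁻¹.
Then A⁷ = P·diag(2187, 128)·P⁻¹ = [[−6561, −1024], [2187, 384]] · [[−3, −8], [1, 3]] = [[18659, 49416], [−6177, −16344]].

−6177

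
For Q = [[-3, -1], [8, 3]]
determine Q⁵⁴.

Q² = I (check: tr Q = 0 and det Q = -1), so Q⁵⁴ = I since 54 is even.

[[1, 0], [0, 1]]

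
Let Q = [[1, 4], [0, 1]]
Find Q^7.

[[1, 28], [0, 1]]

Q = I + N where N = [[0, 4], [0, 0]] is strictly upper-triangular, so N^2 = 0.
(I + N)^7 = I + 7·N = [[1, 28], [0, 1]].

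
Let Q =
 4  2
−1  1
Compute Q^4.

tr Q = 5 and det Q = 6, so the characteristic polynomial is λ² − (5)λ + (6) with roots 2 and 3.
Eigenvectors give P = [[−1, −2], [1, 1]] with P⁻¹ = [[1, 2], [−1, −1]], and Q = P·diag(2, 3)·P⁻¹.
Then Q^4 = P·diag(16, 81)·P⁻¹ = [[−16, −162], [16, 81]] · [[1, 2], [−1, −1]] = [[146, 130], [−65, −49]].

[[146, 130], [−65, −49]]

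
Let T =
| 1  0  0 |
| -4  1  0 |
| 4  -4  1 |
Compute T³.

T = I + N where N = [[0, 0, 0], [-4, 0, 0], [4, -4, 0]] is strictly lower-triangular, so N³ = 0.
(I + N)³ = I + 3·N + 3·N² = [[1, 0, 0], [-12, 1, 0], [60, -12, 1]].

[[1, 0, 0], [-12, 1, 0], [60, -12, 1]]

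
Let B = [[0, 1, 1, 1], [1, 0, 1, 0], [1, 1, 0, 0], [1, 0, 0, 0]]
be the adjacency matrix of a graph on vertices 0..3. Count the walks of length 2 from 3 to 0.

0

The number of length-2 walks from vertex 3 to vertex 0 is entry (3,0) of B², where B is the adjacency matrix.
B² = [[3, 1, 1, 0], [1, 2, 1, 1], [1, 1, 2, 1], [0, 1, 1, 1]]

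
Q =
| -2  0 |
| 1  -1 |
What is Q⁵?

[[-32, 0], [31, -1]]

tr Q = -3 and det Q = 2, so the characteristic polynomial is λ² − (-3)λ + (2) with roots -2 and -1.
Eigenvectors give P = [[-1, 0], [1, 1]] with P⁻¹ = [[-1, 0], [1, 1]], and Q = P·diag(-2, -1)·P⁻¹.
Then Q⁵ = P·diag(-32, -1)·P⁻¹ = [[32, 0], [-32, -1]] · [[-1, 0], [1, 1]] = [[-32, 0], [31, -1]].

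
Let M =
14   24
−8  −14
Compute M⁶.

tr M = 0 and det M = −4, so the characteristic polynomial is λ² − (0)λ + (−4) with roots 2 and −2.
Eigenvectors give P = [[2, −3], [−1, 2]] with P⁻¹ = [[2, 3], [1, 2]], and M = P·diag(2, −2)·P⁻¹.
Then M⁶ = P·diag(64, 64)·P⁻¹ = [[128, −192], [−64, 128]] · [[2, 3], [1, 2]] = [[64, 0], [0, 64]].

[[64, 0], [0, 64]]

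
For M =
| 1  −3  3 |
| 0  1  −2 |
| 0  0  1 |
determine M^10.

[[1, −30, 300], [0, 1, −20], [0, 0, 1]]

M = I + N where N = [[0, −3, 3], [0, 0, −2], [0, 0, 0]] is strictly upper-triangular, so N^3 = 0.
(I + N)^10 = I + 10·N + 45·N^2 = [[1, −30, 300], [0, 1, −20], [0, 0, 1]].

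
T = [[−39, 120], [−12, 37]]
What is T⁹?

[[−196839, 590520], [−59052, 177157]]

tr T = −2 and det T = −3, so the characteristic polynomial is λ² − (−2)λ + (−3) with roots 1 and −3.
Eigenvectors give P = [[−3, 10], [−1, 3]] with P⁻¹ = [[3, −10], [1, −3]], and T = P·diag(1, −3)·P⁻¹.
Then T⁹ = P·diag(1, −19683)·P⁻¹ = [[−3, −196830], [−1, −59049]] · [[3, −10], [1, −3]] = [[−196839, 590520], [−59052, 177157]].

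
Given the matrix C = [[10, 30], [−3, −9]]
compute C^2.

[[10, 30], [−3, −9]]

C² = C (a projection; rank 1, trace 1), so C^2 = C.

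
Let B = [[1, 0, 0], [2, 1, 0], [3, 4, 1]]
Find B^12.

B = I + N where N = [[0, 0, 0], [2, 0, 0], [3, 4, 0]] is strictly lower-triangular, so N^3 = 0.
(I + N)^12 = I + 12·N + 66·N^2 = [[1, 0, 0], [24, 1, 0], [564, 48, 1]].

[[1, 0, 0], [24, 1, 0], [564, 48, 1]]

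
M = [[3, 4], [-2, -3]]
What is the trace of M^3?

0

M^2 = [[1, 0], [0, 1]]
M^3 = [[3, 4], [-2, -3]]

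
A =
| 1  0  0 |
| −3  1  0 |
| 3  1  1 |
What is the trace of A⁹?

3

A = I + N where N = [[0, 0, 0], [−3, 0, 0], [3, 1, 0]] is strictly lower-triangular, so N³ = 0.
(I + N)⁹ = I + 9·N + 36·N² = [[1, 0, 0], [−27, 1, 0], [−81, 9, 1]].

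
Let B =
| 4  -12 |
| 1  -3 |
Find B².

[[4, -12], [1, -3]]

B² = B (a projection; rank 1, trace 1), so B² = B.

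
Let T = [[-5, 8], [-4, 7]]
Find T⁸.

tr T = 2 and det T = -3, so the characteristic polynomial is λ² − (2)λ + (-3) with roots 3 and -1.
Eigenvectors give P = [[1, -2], [1, -1]] with P⁻¹ = [[-1, 2], [-1, 1]], and T = P·diag(3, -1)·P⁻¹.
Then T⁸ = P·diag(6561, 1)·P⁻¹ = [[6561, -2], [6561, -1]] · [[-1, 2], [-1, 1]] = [[-6559, 13120], [-6560, 13121]].

[[-6559, 13120], [-6560, 13121]]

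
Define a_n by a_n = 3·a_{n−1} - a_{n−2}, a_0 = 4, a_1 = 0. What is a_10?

With companion matrix M = [[3, -1], [1, 0]], [a_n, a_{n−1}]ᵀ = M·[a_{n−1}, a_{n−2}]ᵀ, so [a_10, a_9]ᵀ = M⁹·[a_1, a_0]ᵀ.
M⁹ = [[6765, -2584], [2584, -987]], giving [a_10, a_9]ᵀ = [[-10336], [-3948]].

-10336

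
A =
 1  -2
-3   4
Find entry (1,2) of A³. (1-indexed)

-54

A² = [[7, -10], [-15, 22]]
A³ = [[37, -54], [-81, 118]]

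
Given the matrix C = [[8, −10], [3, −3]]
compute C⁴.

tr C = 5 and det C = 6, so the characteristic polynomial is λ² − (5)λ + (6) with roots 2 and 3.
Eigenvectors give P = [[−5, 2], [−3, 1]] with P⁻¹ = [[1, −2], [3, −5]], and C = P·diag(2, 3)·P⁻¹.
Then C⁴ = P·diag(16, 81)·P⁻¹ = [[−80, 162], [−48, 81]] · [[1, −2], [3, −5]] = [[406, −650], [195, −309]].

[[406, −650], [195, −309]]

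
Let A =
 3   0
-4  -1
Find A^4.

[[81, 0], [-80, 1]]

tr A = 2 and det A = -3, so the characteristic polynomial is λ² − (2)λ + (-3) with roots -1 and 3.
Eigenvectors give P = [[0, -1], [-1, 1]] with P⁻¹ = [[-1, -1], [-1, 0]], and A = P·diag(-1, 3)·P⁻¹.
Then A^4 = P·diag(1, 81)·P⁻¹ = [[0, -81], [-1, 81]] · [[-1, -1], [-1, 0]] = [[81, 0], [-80, 1]].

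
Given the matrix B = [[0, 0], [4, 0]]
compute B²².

[[0, 0], [0, 0]]

B is strictly triangular, hence nilpotent: B² = 0, so B²² = 0.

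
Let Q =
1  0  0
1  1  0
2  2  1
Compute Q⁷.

[[1, 0, 0], [7, 1, 0], [56, 14, 1]]

Q = I + N where N = [[0, 0, 0], [1, 0, 0], [2, 2, 0]] is strictly lower-triangular, so N³ = 0.
(I + N)⁷ = I + 7·N + 21·N² = [[1, 0, 0], [7, 1, 0], [56, 14, 1]].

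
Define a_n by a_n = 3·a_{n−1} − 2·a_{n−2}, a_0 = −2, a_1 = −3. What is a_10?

With companion matrix M = [[3, −2], [1, 0]], [a_n, a_{n−1}]ᵀ = M·[a_{n−1}, a_{n−2}]ᵀ, so [a_10, a_9]ᵀ = M⁹·[a_1, a_0]ᵀ.
M⁹ = [[1023, −1022], [511, −510]], giving [a_10, a_9]ᵀ = [[−1025], [−513]].

−1025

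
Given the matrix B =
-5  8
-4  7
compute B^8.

[[-6559, 13120], [-6560, 13121]]

tr B = 2 and det B = -3, so the characteristic polynomial is λ² − (2)λ + (-3) with roots 3 and -1.
Eigenvectors give P = [[-1, 2], [-1, 1]] with P⁻¹ = [[1, -2], [1, -1]], and B = P·diag(3, -1)·P⁻¹.
Then B^8 = P·diag(6561, 1)·P⁻¹ = [[-6561, 2], [-6561, 1]] · [[1, -2], [1, -1]] = [[-6559, 13120], [-6560, 13121]].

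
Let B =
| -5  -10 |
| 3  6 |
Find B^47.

[[-5, -10], [3, 6]]

B² = B (a projection; rank 1, trace 1), so B^47 = B.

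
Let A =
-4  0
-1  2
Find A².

[[16, 0], [2, 4]]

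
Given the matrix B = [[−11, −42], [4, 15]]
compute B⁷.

[[−13115, −45906], [4372, 15303]]

tr B = 4 and det B = 3, so the characteristic polynomial is λ² − (4)λ + (3) with roots 1 and 3.
Eigenvectors give P = [[7, −3], [−2, 1]] with P⁻¹ = [[1, 3], [2, 7]], and B = P·diag(1, 3)·P⁻¹.
Then B⁷ = P·diag(1, 2187)·P⁻¹ = [[7, −6561], [−2, 2187]] · [[1, 3], [2, 7]] = [[−13115, −45906], [4372, 15303]].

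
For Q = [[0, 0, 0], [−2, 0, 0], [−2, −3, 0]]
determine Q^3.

Q is strictly triangular, hence nilpotent: Q^3 = 0, so Q^3 = 0.

[[0, 0, 0], [0, 0, 0], [0, 0, 0]]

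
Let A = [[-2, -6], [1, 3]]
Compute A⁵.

A² = A (a projection; rank 1, trace 1), so A⁵ = A.

[[-2, -6], [1, 3]]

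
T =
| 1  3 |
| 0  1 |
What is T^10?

T = I + N where N = [[0, 3], [0, 0]] is strictly upper-triangular, so N^2 = 0.
(I + N)^10 = I + 10·N = [[1, 30], [0, 1]].

[[1, 30], [0, 1]]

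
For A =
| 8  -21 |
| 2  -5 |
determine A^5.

[[218, -651], [62, -185]]

tr A = 3 and det A = 2, so the characteristic polynomial is λ² − (3)λ + (2) with roots 2 and 1.
Eigenvectors give P = [[-7, -3], [-2, -1]] with P⁻¹ = [[-1, 3], [2, -7]], and A = P·diag(2, 1)·P⁻¹.
Then A^5 = P·diag(32, 1)·P⁻¹ = [[-224, -3], [-64, -1]] · [[-1, 3], [2, -7]] = [[218, -651], [62, -185]].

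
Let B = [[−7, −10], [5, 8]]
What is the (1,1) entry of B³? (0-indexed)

62

tr B = 1 and det B = −6, so the characteristic polynomial is λ² − (1)λ + (−6) with roots −2 and 3.
Eigenvectors give P = [[−2, −1], [1, 1]] with P⁻¹ = [[−1, −1], [1, 2]], and B = P·diag(−2, 3)·P⁻¹.
Then B³ = P·diag(−8, 27)·P⁻¹ = [[16, −27], [−8, 27]] · [[−1, −1], [1, 2]] = [[−43, −70], [35, 62]].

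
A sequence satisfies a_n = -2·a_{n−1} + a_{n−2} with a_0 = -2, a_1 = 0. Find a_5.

24

With companion matrix M = [[-2, 1], [1, 0]], [a_n, a_{n−1}]ᵀ = M·[a_{n−1}, a_{n−2}]ᵀ, so [a_5, a_4]ᵀ = M^4·[a_1, a_0]ᵀ.
M^4 = [[29, -12], [-12, 5]], giving [a_5, a_4]ᵀ = [[24], [-10]].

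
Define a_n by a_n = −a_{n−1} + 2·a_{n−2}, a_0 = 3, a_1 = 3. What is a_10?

3

With companion matrix Q = [[−1, 2], [1, 0]], [a_n, a_{n−1}]ᵀ = Q·[a_{n−1}, a_{n−2}]ᵀ, so [a_10, a_9]ᵀ = Q⁹·[a_1, a_0]ᵀ.
Q⁹ = [[−341, 342], [171, −170]], giving [a_10, a_9]ᵀ = [[3], [3]].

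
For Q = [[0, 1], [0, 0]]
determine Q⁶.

[[0, 0], [0, 0]]

Q is strictly triangular, hence nilpotent: Q² = 0, so Q⁶ = 0.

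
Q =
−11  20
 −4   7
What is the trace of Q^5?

−244

tr Q = −4 and det Q = 3, so the characteristic polynomial is λ² − (−4)λ + (3) with roots −3 and −1.
Eigenvectors give P = [[5, 2], [2, 1]] with P⁻¹ = [[1, −2], [−2, 5]], and Q = P·diag(−3, −1)·P⁻¹.
Then Q^5 = P·diag(−243, −1)·P⁻¹ = [[−1215, −2], [−486, −1]] · [[1, −2], [−2, 5]] = [[−1211, 2420], [−484, 967]].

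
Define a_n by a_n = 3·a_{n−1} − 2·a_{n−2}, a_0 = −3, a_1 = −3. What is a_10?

With companion matrix Q = [[3, −2], [1, 0]], [a_n, a_{n−1}]ᵀ = Q·[a_{n−1}, a_{n−2}]ᵀ, so [a_10, a_9]ᵀ = Q^9·[a_1, a_0]ᵀ.
Q^9 = [[1023, −1022], [511, −510]], giving [a_10, a_9]ᵀ = [[−3], [−3]].

−3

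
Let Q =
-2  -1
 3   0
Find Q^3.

[[4, -1], [3, 6]]

Q^2 = [[1, 2], [-6, -3]]
Q^3 = [[4, -1], [3, 6]]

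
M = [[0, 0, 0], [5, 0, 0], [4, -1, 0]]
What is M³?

[[0, 0, 0], [0, 0, 0], [0, 0, 0]]

M is strictly triangular, hence nilpotent: M³ = 0, so M³ = 0.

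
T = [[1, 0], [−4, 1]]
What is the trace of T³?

T = I + N where N = [[0, 0], [−4, 0]] is strictly lower-triangular, so N² = 0.
(I + N)³ = I + 3·N = [[1, 0], [−12, 1]].

2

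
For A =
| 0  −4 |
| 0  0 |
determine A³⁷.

A is strictly triangular, hence nilpotent: A² = 0, so A³⁷ = 0.

[[0, 0], [0, 0]]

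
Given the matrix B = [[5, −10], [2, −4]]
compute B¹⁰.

[[5, −10], [2, −4]]

B² = B (a projection; rank 1, trace 1), so B¹⁰ = B.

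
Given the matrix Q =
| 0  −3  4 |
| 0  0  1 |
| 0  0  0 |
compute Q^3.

[[0, 0, 0], [0, 0, 0], [0, 0, 0]]

Q is strictly triangular, hence nilpotent: Q^3 = 0, so Q^3 = 0.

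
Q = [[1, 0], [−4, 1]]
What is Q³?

Q = I + N where N = [[0, 0], [−4, 0]] is strictly lower-triangular, so N² = 0.
(I + N)³ = I + 3·N = [[1, 0], [−12, 1]].

[[1, 0], [−12, 1]]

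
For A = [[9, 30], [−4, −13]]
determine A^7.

[[10929, 32790], [−4372, −13117]]

tr A = −4 and det A = 3, so the characteristic polynomial is λ² − (−4)λ + (3) with roots −3 and −1.
Eigenvectors give P = [[−5, 3], [2, −1]] with P⁻¹ = [[1, 3], [2, 5]], and A = P·diag(−3, −1)·P⁻¹.
Then A^7 = P·diag(−2187, −1)·P⁻¹ = [[10935, −3], [−4374, 1]] · [[1, 3], [2, 5]] = [[10929, 32790], [−4372, −13117]].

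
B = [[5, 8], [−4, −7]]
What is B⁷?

[[2189, 4376], [−2188, −4375]]

tr B = −2 and det B = −3, so the characteristic polynomial is λ² − (−2)λ + (−3) with roots −3 and 1.
Eigenvectors give P = [[−1, 2], [1, −1]] with P⁻¹ = [[1, 2], [1, 1]], and B = P·diag(−3, 1)·P⁻¹.
Then B⁷ = P·diag(−2187, 1)·P⁻¹ = [[2187, 2], [−2187, −1]] · [[1, 2], [1, 1]] = [[2189, 4376], [−2188, −4375]].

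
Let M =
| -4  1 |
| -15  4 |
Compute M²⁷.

[[-4, 1], [-15, 4]]

M² = I (check: tr M = 0 and det M = -1), so M²⁷ = M since 27 is odd.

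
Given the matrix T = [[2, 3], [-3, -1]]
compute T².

[[-5, 3], [-3, -8]]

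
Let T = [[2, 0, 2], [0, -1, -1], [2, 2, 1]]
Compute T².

[[8, 4, 6], [-2, -1, 0], [6, 0, 3]]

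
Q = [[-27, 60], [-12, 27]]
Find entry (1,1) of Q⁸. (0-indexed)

6561

tr Q = 0 and det Q = -9, so the characteristic polynomial is λ² − (0)λ + (-9) with roots -3 and 3.
Eigenvectors give P = [[5, 2], [2, 1]] with P⁻¹ = [[1, -2], [-2, 5]], and Q = P·diag(-3, 3)·P⁻¹.
Then Q⁸ = P·diag(6561, 6561)·P⁻¹ = [[32805, 13122], [13122, 6561]] · [[1, -2], [-2, 5]] = [[6561, 0], [0, 6561]].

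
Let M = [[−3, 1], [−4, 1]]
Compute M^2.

[[5, −2], [8, −3]]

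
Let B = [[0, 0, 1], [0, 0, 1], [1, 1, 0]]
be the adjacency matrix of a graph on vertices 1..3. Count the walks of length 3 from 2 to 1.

The number of length-3 walks from vertex 2 to vertex 1 is entry (2,1) of B^3, where B is the adjacency matrix.
B^2 = [[1, 1, 0], [1, 1, 0], [0, 0, 2]]
B^3 = [[0, 0, 2], [0, 0, 2], [2, 2, 0]]

0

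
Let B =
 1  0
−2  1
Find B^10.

B = I + N where N = [[0, 0], [−2, 0]] is strictly lower-triangular, so N^2 = 0.
(I + N)^10 = I + 10·N = [[1, 0], [−20, 1]].

[[1, 0], [−20, 1]]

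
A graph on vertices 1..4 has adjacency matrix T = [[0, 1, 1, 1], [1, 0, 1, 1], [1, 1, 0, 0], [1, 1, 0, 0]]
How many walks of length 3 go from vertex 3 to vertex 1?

5

The number of length-3 walks from vertex 3 to vertex 1 is entry (3,1) of T^3, where T is the adjacency matrix.
T^2 = [[3, 2, 1, 1], [2, 3, 1, 1], [1, 1, 2, 2], [1, 1, 2, 2]]
T^3 = [[4, 5, 5, 5], [5, 4, 5, 5], [5, 5, 2, 2], [5, 5, 2, 2]]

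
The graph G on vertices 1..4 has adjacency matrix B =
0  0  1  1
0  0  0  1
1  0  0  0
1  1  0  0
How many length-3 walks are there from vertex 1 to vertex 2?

The number of length-3 walks from vertex 1 to vertex 2 is entry (1,2) of B^3, where B is the adjacency matrix.
B^2 = [[2, 1, 0, 0], [1, 1, 0, 0], [0, 0, 1, 1], [0, 0, 1, 2]]
B^3 = [[0, 0, 2, 3], [0, 0, 1, 2], [2, 1, 0, 0], [3, 2, 0, 0]]

0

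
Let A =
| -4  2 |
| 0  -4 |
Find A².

[[16, -16], [0, 16]]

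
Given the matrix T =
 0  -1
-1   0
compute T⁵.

[[0, -1], [-1, 0]]

T² = I (check: tr T = 0 and det T = -1), so T⁵ = T since 5 is odd.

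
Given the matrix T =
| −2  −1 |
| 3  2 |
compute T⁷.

T² = I (check: tr T = 0 and det T = −1), so T⁷ = T since 7 is odd.

[[−2, −1], [3, 2]]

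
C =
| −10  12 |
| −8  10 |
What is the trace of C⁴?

tr C = 0 and det C = −4, so the characteristic polynomial is λ² − (0)λ + (−4) with roots 2 and −2.
Eigenvectors give P = [[1, 3], [1, 2]] with P⁻¹ = [[−2, 3], [1, −1]], and C = P·diag(2, −2)·P⁻¹.
Then C⁴ = P·diag(16, 16)·P⁻¹ = [[16, 48], [16, 32]] · [[−2, 3], [1, −1]] = [[16, 0], [0, 16]].

32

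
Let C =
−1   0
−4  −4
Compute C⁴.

[[1, 0], [340, 256]]

C² = [[1, 0], [20, 16]]
C³ = [[−1, 0], [−84, −64]]
C⁴ = [[1, 0], [340, 256]]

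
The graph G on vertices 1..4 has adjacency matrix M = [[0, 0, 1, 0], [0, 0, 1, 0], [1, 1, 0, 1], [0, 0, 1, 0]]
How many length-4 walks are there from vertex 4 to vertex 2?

The number of length-4 walks from vertex 4 to vertex 2 is entry (4,2) of M⁴, where M is the adjacency matrix.
M² = [[1, 1, 0, 1], [1, 1, 0, 1], [0, 0, 3, 0], [1, 1, 0, 1]]
M³ = [[0, 0, 3, 0], [0, 0, 3, 0], [3, 3, 0, 3], [0, 0, 3, 0]]
M⁴ = [[3, 3, 0, 3], [3, 3, 0, 3], [0, 0, 9, 0], [3, 3, 0, 3]]

3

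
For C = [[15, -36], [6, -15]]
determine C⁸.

[[6561, 0], [0, 6561]]

tr C = 0 and det C = -9, so the characteristic polynomial is λ² − (0)λ + (-9) with roots 3 and -3.
Eigenvectors give P = [[3, 2], [1, 1]] with P⁻¹ = [[1, -2], [-1, 3]], and C = P·diag(3, -3)·P⁻¹.
Then C⁸ = P·diag(6561, 6561)·P⁻¹ = [[19683, 13122], [6561, 6561]] · [[1, -2], [-1, 3]] = [[6561, 0], [0, 6561]].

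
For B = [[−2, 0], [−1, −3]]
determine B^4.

[[16, 0], [65, 81]]

tr B = −5 and det B = 6, so the characteristic polynomial is λ² − (−5)λ + (6) with roots −3 and −2.
Eigenvectors give P = [[0, 1], [−1, −1]] with P⁻¹ = [[−1, −1], [1, 0]], and B = P·diag(−3, −2)·P⁻¹.
Then B^4 = P·diag(81, 16)·P⁻¹ = [[0, 16], [−81, −16]] · [[−1, −1], [1, 0]] = [[16, 0], [65, 81]].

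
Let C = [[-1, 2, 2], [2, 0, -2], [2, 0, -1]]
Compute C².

[[9, -2, -8], [-6, 4, 6], [-4, 4, 5]]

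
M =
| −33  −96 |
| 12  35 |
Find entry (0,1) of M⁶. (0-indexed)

tr M = 2 and det M = −3, so the characteristic polynomial is λ² − (2)λ + (−3) with roots −1 and 3.
Eigenvectors give P = [[−3, −8], [1, 3]] with P⁻¹ = [[−3, −8], [1, 3]], and M = P·diag(−1, 3)·P⁻¹.
Then M⁶ = P·diag(1, 729)·P⁻¹ = [[−3, −5832], [1, 2187]] · [[−3, −8], [1, 3]] = [[−5823, −17472], [2184, 6553]].

−17472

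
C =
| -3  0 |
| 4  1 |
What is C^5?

[[-243, 0], [244, 1]]

tr C = -2 and det C = -3, so the characteristic polynomial is λ² − (-2)λ + (-3) with roots 1 and -3.
Eigenvectors give P = [[0, -1], [1, 1]] with P⁻¹ = [[1, 1], [-1, 0]], and C = P·diag(1, -3)·P⁻¹.
Then C^5 = P·diag(1, -243)·P⁻¹ = [[0, 243], [1, -243]] · [[1, 1], [-1, 0]] = [[-243, 0], [244, 1]].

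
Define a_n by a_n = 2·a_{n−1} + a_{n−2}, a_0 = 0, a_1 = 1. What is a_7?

169

With companion matrix T = [[2, 1], [1, 0]], [a_n, a_{n−1}]ᵀ = T·[a_{n−1}, a_{n−2}]ᵀ, so [a_7, a_6]ᵀ = T⁶·[a_1, a_0]ᵀ.
T⁶ = [[169, 70], [70, 29]], giving [a_7, a_6]ᵀ = [[169], [70]].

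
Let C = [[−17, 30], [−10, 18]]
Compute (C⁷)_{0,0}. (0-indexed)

tr C = 1 and det C = −6, so the characteristic polynomial is λ² − (1)λ + (−6) with roots 3 and −2.
Eigenvectors give P = [[−3, −2], [−2, −1]] with P⁻¹ = [[1, −2], [−2, 3]], and C = P·diag(3, −2)·P⁻¹.
Then C⁷ = P·diag(2187, −128)·P⁻¹ = [[−6561, 256], [−4374, 128]] · [[1, −2], [−2, 3]] = [[−7073, 13890], [−4630, 9132]].

−7073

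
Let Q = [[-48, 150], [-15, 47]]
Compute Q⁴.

tr Q = -1 and det Q = -6, so the characteristic polynomial is λ² − (-1)λ + (-6) with roots 2 and -3.
Eigenvectors give P = [[3, 10], [1, 3]] with P⁻¹ = [[-3, 10], [1, -3]], and Q = P·diag(2, -3)·P⁻¹.
Then Q⁴ = P·diag(16, 81)·P⁻¹ = [[48, 810], [16, 243]] · [[-3, 10], [1, -3]] = [[666, -1950], [195, -569]].

[[666, -1950], [195, -569]]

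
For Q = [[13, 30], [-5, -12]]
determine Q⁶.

tr Q = 1 and det Q = -6, so the characteristic polynomial is λ² − (1)λ + (-6) with roots 3 and -2.
Eigenvectors give P = [[-3, -2], [1, 1]] with P⁻¹ = [[-1, -2], [1, 3]], and Q = P·diag(3, -2)·P⁻¹.
Then Q⁶ = P·diag(729, 64)·P⁻¹ = [[-2187, -128], [729, 64]] · [[-1, -2], [1, 3]] = [[2059, 3990], [-665, -1266]].

[[2059, 3990], [-665, -1266]]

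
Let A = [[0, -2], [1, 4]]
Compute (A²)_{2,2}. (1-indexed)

14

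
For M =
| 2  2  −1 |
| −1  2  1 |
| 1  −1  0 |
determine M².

[[1, 9, 0], [−3, 1, 3], [3, 0, −2]]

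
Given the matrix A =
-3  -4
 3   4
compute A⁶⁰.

A² = A (a projection; rank 1, trace 1), so A⁶⁰ = A.

[[-3, -4], [3, 4]]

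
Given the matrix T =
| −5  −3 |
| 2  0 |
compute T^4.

[[211, 195], [−130, −114]]

tr T = −5 and det T = 6, so the characteristic polynomial is λ² − (−5)λ + (6) with roots −2 and −3.
Eigenvectors give P = [[1, −3], [−1, 2]] with P⁻¹ = [[−2, −3], [−1, −1]], and T = P·diag(−2, −3)·P⁻¹.
Then T^4 = P·diag(16, 81)·P⁻¹ = [[16, −243], [−16, 162]] · [[−2, −3], [−1, −1]] = [[211, 195], [−130, −114]].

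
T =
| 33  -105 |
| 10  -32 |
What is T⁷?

tr T = 1 and det T = -6, so the characteristic polynomial is λ² − (1)λ + (-6) with roots 3 and -2.
Eigenvectors give P = [[7, 3], [2, 1]] with P⁻¹ = [[1, -3], [-2, 7]], and T = P·diag(3, -2)·P⁻¹.
Then T⁷ = P·diag(2187, -128)·P⁻¹ = [[15309, -384], [4374, -128]] · [[1, -3], [-2, 7]] = [[16077, -48615], [4630, -14018]].

[[16077, -48615], [4630, -14018]]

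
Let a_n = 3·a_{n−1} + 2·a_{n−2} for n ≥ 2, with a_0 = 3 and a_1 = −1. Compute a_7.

With companion matrix M = [[3, 2], [1, 0]], [a_n, a_{n−1}]ᵀ = M·[a_{n−1}, a_{n−2}]ᵀ, so [a_7, a_6]ᵀ = M^6·[a_1, a_0]ᵀ.
M^6 = [[1763, 990], [495, 278]], giving [a_7, a_6]ᵀ = [[1207], [339]].

1207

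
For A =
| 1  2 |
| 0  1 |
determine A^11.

A = I + N where N = [[0, 2], [0, 0]] is strictly upper-triangular, so N^2 = 0.
(I + N)^11 = I + 11·N = [[1, 22], [0, 1]].

[[1, 22], [0, 1]]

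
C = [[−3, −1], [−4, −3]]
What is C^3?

[[−63, −31], [−124, −63]]

C^2 = [[13, 6], [24, 13]]
C^3 = [[−63, −31], [−124, −63]]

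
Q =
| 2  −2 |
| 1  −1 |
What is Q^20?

[[2, −2], [1, −1]]

Q² = Q (a projection; rank 1, trace 1), so Q^20 = Q.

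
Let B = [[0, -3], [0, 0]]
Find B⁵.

[[0, 0], [0, 0]]

B is strictly triangular, hence nilpotent: B² = 0, so B⁵ = 0.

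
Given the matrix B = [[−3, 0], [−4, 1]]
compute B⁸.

[[6561, 0], [6560, 1]]

tr B = −2 and det B = −3, so the characteristic polynomial is λ² − (−2)λ + (−3) with roots 1 and −3.
Eigenvectors give P = [[0, 1], [−1, 1]] with P⁻¹ = [[1, −1], [1, 0]], and B = P·diag(1, −3)·P⁻¹.
Then B⁸ = P·diag(1, 6561)·P⁻¹ = [[0, 6561], [−1, 6561]] · [[1, −1], [1, 0]] = [[6561, 0], [6560, 1]].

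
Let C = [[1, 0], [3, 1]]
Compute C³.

C = I + N where N = [[0, 0], [3, 0]] is strictly lower-triangular, so N² = 0.
(I + N)³ = I + 3·N = [[1, 0], [9, 1]].

[[1, 0], [9, 1]]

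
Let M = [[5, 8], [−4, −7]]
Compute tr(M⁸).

tr M = −2 and det M = −3, so the characteristic polynomial is λ² − (−2)λ + (−3) with roots −3 and 1.
Eigenvectors give P = [[−1, −2], [1, 1]] with P⁻¹ = [[1, 2], [−1, −1]], and M = P·diag(−3, 1)·P⁻¹.
Then M⁸ = P·diag(6561, 1)·P⁻¹ = [[−6561, −2], [6561, 1]] · [[1, 2], [−1, −1]] = [[−6559, −13120], [6560, 13121]].

6562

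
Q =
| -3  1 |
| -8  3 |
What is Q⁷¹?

Q² = I (check: tr Q = 0 and det Q = -1), so Q⁷¹ = Q since 71 is odd.

[[-3, 1], [-8, 3]]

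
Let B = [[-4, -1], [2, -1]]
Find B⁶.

[[1394, 665], [-1330, -601]]

tr B = -5 and det B = 6, so the characteristic polynomial is λ² − (-5)λ + (6) with roots -3 and -2.
Eigenvectors give P = [[-1, -1], [1, 2]] with P⁻¹ = [[-2, -1], [1, 1]], and B = P·diag(-3, -2)·P⁻¹.
Then B⁶ = P·diag(729, 64)·P⁻¹ = [[-729, -64], [729, 128]] · [[-2, -1], [1, 1]] = [[1394, 665], [-1330, -601]].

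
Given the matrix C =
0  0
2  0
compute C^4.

C is strictly triangular, hence nilpotent: C^2 = 0, so C^4 = 0.

[[0, 0], [0, 0]]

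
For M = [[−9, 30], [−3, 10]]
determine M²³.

M² = M (a projection; rank 1, trace 1), so M²³ = M.

[[−9, 30], [−3, 10]]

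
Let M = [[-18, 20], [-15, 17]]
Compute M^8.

[[25476, -25220], [18915, -18659]]

tr M = -1 and det M = -6, so the characteristic polynomial is λ² − (-1)λ + (-6) with roots 2 and -3.
Eigenvectors give P = [[1, 4], [1, 3]] with P⁻¹ = [[-3, 4], [1, -1]], and M = P·diag(2, -3)·P⁻¹.
Then M^8 = P·diag(256, 6561)·P⁻¹ = [[256, 26244], [256, 19683]] · [[-3, 4], [1, -1]] = [[25476, -25220], [18915, -18659]].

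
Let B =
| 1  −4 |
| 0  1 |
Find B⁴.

[[1, −16], [0, 1]]

B = I + N where N = [[0, −4], [0, 0]] is strictly upper-triangular, so N² = 0.
(I + N)⁴ = I + 4·N = [[1, −16], [0, 1]].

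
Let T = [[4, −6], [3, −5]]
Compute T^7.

[[130, −258], [129, −257]]

tr T = −1 and det T = −2, so the characteristic polynomial is λ² − (−1)λ + (−2) with roots 1 and −2.
Eigenvectors give P = [[2, −1], [1, −1]] with P⁻¹ = [[1, −1], [1, −2]], and T = P·diag(1, −2)·P⁻¹.
Then T^7 = P·diag(1, −128)·P⁻¹ = [[2, 128], [1, 128]] · [[1, −1], [1, −2]] = [[130, −258], [129, −257]].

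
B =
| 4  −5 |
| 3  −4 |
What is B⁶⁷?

B² = I (check: tr B = 0 and det B = −1), so B⁶⁷ = B since 67 is odd.

[[4, −5], [3, −4]]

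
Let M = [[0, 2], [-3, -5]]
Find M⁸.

[[-12354, -12610], [18915, 19171]]

tr M = -5 and det M = 6, so the characteristic polynomial is λ² − (-5)λ + (6) with roots -3 and -2.
Eigenvectors give P = [[2, -1], [-3, 1]] with P⁻¹ = [[-1, -1], [-3, -2]], and M = P·diag(-3, -2)·P⁻¹.
Then M⁸ = P·diag(6561, 256)·P⁻¹ = [[13122, -256], [-19683, 256]] · [[-1, -1], [-3, -2]] = [[-12354, -12610], [18915, 19171]].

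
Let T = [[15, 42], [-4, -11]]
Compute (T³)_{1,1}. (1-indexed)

183

tr T = 4 and det T = 3, so the characteristic polynomial is λ² − (4)λ + (3) with roots 1 and 3.
Eigenvectors give P = [[-3, 7], [1, -2]] with P⁻¹ = [[2, 7], [1, 3]], and T = P·diag(1, 3)·P⁻¹.
Then T³ = P·diag(1, 27)·P⁻¹ = [[-3, 189], [1, -54]] · [[2, 7], [1, 3]] = [[183, 546], [-52, -155]].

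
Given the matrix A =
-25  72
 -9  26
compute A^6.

tr A = 1 and det A = -2, so the characteristic polynomial is λ² − (1)λ + (-2) with roots 2 and -1.
Eigenvectors give P = [[-8, 3], [-3, 1]] with P⁻¹ = [[1, -3], [3, -8]], and A = P·diag(2, -1)·P⁻¹.
Then A^6 = P·diag(64, 1)·P⁻¹ = [[-512, 3], [-192, 1]] · [[1, -3], [3, -8]] = [[-503, 1512], [-189, 568]].

[[-503, 1512], [-189, 568]]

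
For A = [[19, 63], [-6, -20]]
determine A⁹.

[[3079, 10773], [-1026, -3590]]

tr A = -1 and det A = -2, so the characteristic polynomial is λ² − (-1)λ + (-2) with roots -2 and 1.
Eigenvectors give P = [[-3, 7], [1, -2]] with P⁻¹ = [[2, 7], [1, 3]], and A = P·diag(-2, 1)·P⁻¹.
Then A⁹ = P·diag(-512, 1)·P⁻¹ = [[1536, 7], [-512, -2]] · [[2, 7], [1, 3]] = [[3079, 10773], [-1026, -3590]].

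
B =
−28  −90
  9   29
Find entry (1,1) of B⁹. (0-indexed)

tr B = 1 and det B = −2, so the characteristic polynomial is λ² − (1)λ + (−2) with roots −1 and 2.
Eigenvectors give P = [[−10, 3], [3, −1]] with P⁻¹ = [[−1, −3], [−3, −10]], and B = P·diag(−1, 2)·P⁻¹.
Then B⁹ = P·diag(−1, 512)·P⁻¹ = [[10, 1536], [−3, −512]] · [[−1, −3], [−3, −10]] = [[−4618, −15390], [1539, 5129]].

5129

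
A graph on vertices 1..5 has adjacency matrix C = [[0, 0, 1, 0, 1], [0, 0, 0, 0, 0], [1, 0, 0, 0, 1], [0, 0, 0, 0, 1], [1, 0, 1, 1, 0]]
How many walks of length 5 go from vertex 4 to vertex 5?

The number of length-5 walks from vertex 4 to vertex 5 is entry (4,5) of C⁵, where C is the adjacency matrix.
C² = [[2, 0, 1, 1, 1], [0, 0, 0, 0, 0], [1, 0, 2, 1, 1], [1, 0, 1, 1, 0], [1, 0, 1, 0, 3]]
C³ = [[2, 0, 3, 1, 4], [0, 0, 0, 0, 0], [3, 0, 2, 1, 4], [1, 0, 1, 0, 3], [4, 0, 4, 3, 2]]
C⁴ = [[7, 0, 6, 4, 6], [0, 0, 0, 0, 0], [6, 0, 7, 4, 6], [4, 0, 4, 3, 2], [6, 0, 6, 2, 11]]
C⁵ = [[12, 0, 13, 6, 17], [0, 0, 0, 0, 0], [13, 0, 12, 6, 17], [6, 0, 6, 2, 11], [17, 0, 17, 11, 14]]

11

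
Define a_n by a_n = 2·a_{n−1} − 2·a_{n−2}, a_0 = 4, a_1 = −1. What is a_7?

72

With companion matrix B = [[2, −2], [1, 0]], [a_n, a_{n−1}]ᵀ = B·[a_{n−1}, a_{n−2}]ᵀ, so [a_7, a_6]ᵀ = B⁶·[a_1, a_0]ᵀ.
B⁶ = [[−8, 16], [−8, 8]], giving [a_7, a_6]ᵀ = [[72], [40]].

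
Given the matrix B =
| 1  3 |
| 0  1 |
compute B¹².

B = I + N where N = [[0, 3], [0, 0]] is strictly upper-triangular, so N² = 0.
(I + N)¹² = I + 12·N = [[1, 36], [0, 1]].

[[1, 36], [0, 1]]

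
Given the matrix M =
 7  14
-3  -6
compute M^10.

M² = M (a projection; rank 1, trace 1), so M^10 = M.

[[7, 14], [-3, -6]]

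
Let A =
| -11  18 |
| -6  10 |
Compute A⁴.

[[61, -90], [30, -44]]

tr A = -1 and det A = -2, so the characteristic polynomial is λ² − (-1)λ + (-2) with roots 1 and -2.
Eigenvectors give P = [[-3, 2], [-2, 1]] with P⁻¹ = [[1, -2], [2, -3]], and A = P·diag(1, -2)·P⁻¹.
Then A⁴ = P·diag(1, 16)·P⁻¹ = [[-3, 32], [-2, 16]] · [[1, -2], [2, -3]] = [[61, -90], [30, -44]].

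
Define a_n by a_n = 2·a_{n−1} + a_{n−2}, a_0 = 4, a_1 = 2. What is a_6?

With companion matrix B = [[2, 1], [1, 0]], [a_n, a_{n−1}]ᵀ = B·[a_{n−1}, a_{n−2}]ᵀ, so [a_6, a_5]ᵀ = B⁵·[a_1, a_0]ᵀ.
B⁵ = [[70, 29], [29, 12]], giving [a_6, a_5]ᵀ = [[256], [106]].

256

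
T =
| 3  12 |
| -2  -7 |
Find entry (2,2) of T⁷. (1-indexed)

-6559

tr T = -4 and det T = 3, so the characteristic polynomial is λ² − (-4)λ + (3) with roots -3 and -1.
Eigenvectors give P = [[2, -3], [-1, 1]] with P⁻¹ = [[-1, -3], [-1, -2]], and T = P·diag(-3, -1)·P⁻¹.
Then T⁷ = P·diag(-2187, -1)·P⁻¹ = [[-4374, 3], [2187, -1]] · [[-1, -3], [-1, -2]] = [[4371, 13116], [-2186, -6559]].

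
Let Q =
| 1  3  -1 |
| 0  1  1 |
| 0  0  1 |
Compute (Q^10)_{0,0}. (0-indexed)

Q = I + N where N = [[0, 3, -1], [0, 0, 1], [0, 0, 0]] is strictly upper-triangular, so N^3 = 0.
(I + N)^10 = I + 10·N + 45·N^2 = [[1, 30, 125], [0, 1, 10], [0, 0, 1]].

1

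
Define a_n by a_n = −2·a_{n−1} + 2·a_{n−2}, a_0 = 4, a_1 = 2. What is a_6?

With companion matrix T = [[−2, 2], [1, 0]], [a_n, a_{n−1}]ᵀ = T·[a_{n−1}, a_{n−2}]ᵀ, so [a_6, a_5]ᵀ = T^5·[a_1, a_0]ᵀ.
T^5 = [[−120, 88], [44, −32]], giving [a_6, a_5]ᵀ = [[112], [−40]].

112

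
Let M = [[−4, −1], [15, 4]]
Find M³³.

[[−4, −1], [15, 4]]

M² = I (check: tr M = 0 and det M = −1), so M³³ = M since 33 is odd.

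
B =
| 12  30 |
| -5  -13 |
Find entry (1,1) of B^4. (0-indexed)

tr B = -1 and det B = -6, so the characteristic polynomial is λ² − (-1)λ + (-6) with roots -3 and 2.
Eigenvectors give P = [[2, -3], [-1, 1]] with P⁻¹ = [[-1, -3], [-1, -2]], and B = P·diag(-3, 2)·P⁻¹.
Then B^4 = P·diag(81, 16)·P⁻¹ = [[162, -48], [-81, 16]] · [[-1, -3], [-1, -2]] = [[-114, -390], [65, 211]].

211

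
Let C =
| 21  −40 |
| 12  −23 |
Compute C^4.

[[−399, 800], [−240, 481]]

tr C = −2 and det C = −3, so the characteristic polynomial is λ² − (−2)λ + (−3) with roots −3 and 1.
Eigenvectors give P = [[−5, −2], [−3, −1]] with P⁻¹ = [[1, −2], [−3, 5]], and C = P·diag(−3, 1)·P⁻¹.
Then C^4 = P·diag(81, 1)·P⁻¹ = [[−405, −2], [−243, −1]] · [[1, −2], [−3, 5]] = [[−399, 800], [−240, 481]].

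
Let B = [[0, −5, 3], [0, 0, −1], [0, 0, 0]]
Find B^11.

[[0, 0, 0], [0, 0, 0], [0, 0, 0]]

B is strictly triangular, hence nilpotent: B^3 = 0, so B^11 = 0.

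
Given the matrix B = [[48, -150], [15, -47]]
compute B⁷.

tr B = 1 and det B = -6, so the characteristic polynomial is λ² − (1)λ + (-6) with roots -2 and 3.
Eigenvectors give P = [[3, 10], [1, 3]] with P⁻¹ = [[-3, 10], [1, -3]], and B = P·diag(-2, 3)·P⁻¹.
Then B⁷ = P·diag(-128, 2187)·P⁻¹ = [[-384, 21870], [-128, 6561]] · [[-3, 10], [1, -3]] = [[23022, -69450], [6945, -20963]].

[[23022, -69450], [6945, -20963]]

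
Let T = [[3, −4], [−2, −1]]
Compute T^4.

[[321, −208], [−104, 113]]

T^2 = [[17, −8], [−4, 9]]
T^3 = [[67, −60], [−30, 7]]
T^4 = [[321, −208], [−104, 113]]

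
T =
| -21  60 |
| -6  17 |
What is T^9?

[[-196821, 590460], [-59046, 177137]]

tr T = -4 and det T = 3, so the characteristic polynomial is λ² − (-4)λ + (3) with roots -3 and -1.
Eigenvectors give P = [[10, 3], [3, 1]] with P⁻¹ = [[1, -3], [-3, 10]], and T = P·diag(-3, -1)·P⁻¹.
Then T^9 = P·diag(-19683, -1)·P⁻¹ = [[-196830, -3], [-59049, -1]] · [[1, -3], [-3, 10]] = [[-196821, 590460], [-59046, 177137]].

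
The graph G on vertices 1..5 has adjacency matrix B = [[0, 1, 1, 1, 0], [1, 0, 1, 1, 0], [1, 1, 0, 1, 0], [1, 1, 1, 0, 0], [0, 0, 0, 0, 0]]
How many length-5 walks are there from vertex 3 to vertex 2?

61

The number of length-5 walks from vertex 3 to vertex 2 is entry (3,2) of B^5, where B is the adjacency matrix.
B^2 = [[3, 2, 2, 2, 0], [2, 3, 2, 2, 0], [2, 2, 3, 2, 0], [2, 2, 2, 3, 0], [0, 0, 0, 0, 0]]
B^3 = [[6, 7, 7, 7, 0], [7, 6, 7, 7, 0], [7, 7, 6, 7, 0], [7, 7, 7, 6, 0], [0, 0, 0, 0, 0]]
B^4 = [[21, 20, 20, 20, 0], [20, 21, 20, 20, 0], [20, 20, 21, 20, 0], [20, 20, 20, 21, 0], [0, 0, 0, 0, 0]]
B^5 = [[60, 61, 61, 61, 0], [61, 60, 61, 61, 0], [61, 61, 60, 61, 0], [61, 61, 61, 60, 0], [0, 0, 0, 0, 0]]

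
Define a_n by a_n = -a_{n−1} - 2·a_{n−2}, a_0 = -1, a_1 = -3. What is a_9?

57

With companion matrix M = [[-1, -2], [1, 0]], [a_n, a_{n−1}]ᵀ = M·[a_{n−1}, a_{n−2}]ᵀ, so [a_9, a_8]ᵀ = M⁸·[a_1, a_0]ᵀ.
M⁸ = [[-17, -6], [3, -14]], giving [a_9, a_8]ᵀ = [[57], [5]].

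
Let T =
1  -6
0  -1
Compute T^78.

[[1, 0], [0, 1]]

T² = I (check: tr T = 0 and det T = -1), so T^78 = I since 78 is even.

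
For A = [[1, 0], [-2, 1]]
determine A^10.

[[1, 0], [-20, 1]]

A = I + N where N = [[0, 0], [-2, 0]] is strictly lower-triangular, so N^2 = 0.
(I + N)^10 = I + 10·N = [[1, 0], [-20, 1]].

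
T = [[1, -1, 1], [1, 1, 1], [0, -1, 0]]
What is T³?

[[-3, -3, -3], [1, -5, 1], [-2, 1, -2]]

T² = [[0, -3, 0], [2, -1, 2], [-1, -1, -1]]
T³ = [[-3, -3, -3], [1, -5, 1], [-2, 1, -2]]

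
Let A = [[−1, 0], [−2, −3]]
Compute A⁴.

tr A = −4 and det A = 3, so the characteristic polynomial is λ² − (−4)λ + (3) with roots −1 and −3.
Eigenvectors give P = [[1, 0], [−1, −1]] with P⁻¹ = [[1, 0], [−1, −1]], and A = P·diag(−1, −3)·P⁻¹.
Then A⁴ = P·diag(1, 81)·P⁻¹ = [[1, 0], [−1, −81]] · [[1, 0], [−1, −1]] = [[1, 0], [80, 81]].

[[1, 0], [80, 81]]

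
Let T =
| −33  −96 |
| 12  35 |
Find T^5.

tr T = 2 and det T = −3, so the characteristic polynomial is λ² − (2)λ + (−3) with roots −1 and 3.
Eigenvectors give P = [[−3, −8], [1, 3]] with P⁻¹ = [[−3, −8], [1, 3]], and T = P·diag(−1, 3)·P⁻¹.
Then T^5 = P·diag(−1, 243)·P⁻¹ = [[3, −1944], [−1, 729]] · [[−3, −8], [1, 3]] = [[−1953, −5856], [732, 2195]].

[[−1953, −5856], [732, 2195]]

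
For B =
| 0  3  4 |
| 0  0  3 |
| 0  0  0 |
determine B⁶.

[[0, 0, 0], [0, 0, 0], [0, 0, 0]]

B is strictly triangular, hence nilpotent: B³ = 0, so B⁶ = 0.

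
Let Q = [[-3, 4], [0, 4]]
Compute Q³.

[[-27, 52], [0, 64]]

Q² = [[9, 4], [0, 16]]
Q³ = [[-27, 52], [0, 64]]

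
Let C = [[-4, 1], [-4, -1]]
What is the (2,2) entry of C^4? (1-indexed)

-91

C^2 = [[12, -5], [20, -3]]
C^3 = [[-28, 17], [-68, 23]]
C^4 = [[44, -45], [180, -91]]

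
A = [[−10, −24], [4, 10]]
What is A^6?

tr A = 0 and det A = −4, so the characteristic polynomial is λ² − (0)λ + (−4) with roots 2 and −2.
Eigenvectors give P = [[−2, 3], [1, −1]] with P⁻¹ = [[1, 3], [1, 2]], and A = P·diag(2, −2)·P⁻¹.
Then A^6 = P·diag(64, 64)·P⁻¹ = [[−128, 192], [64, −64]] · [[1, 3], [1, 2]] = [[64, 0], [0, 64]].

[[64, 0], [0, 64]]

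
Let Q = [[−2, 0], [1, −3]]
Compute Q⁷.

tr Q = −5 and det Q = 6, so the characteristic polynomial is λ² − (−5)λ + (6) with roots −2 and −3.
Eigenvectors give P = [[1, 0], [1, −1]] with P⁻¹ = [[1, 0], [1, −1]], and Q = P·diag(−2, −3)·P⁻¹.
Then Q⁷ = P·diag(−128, −2187)·P⁻¹ = [[−128, 0], [−128, 2187]] · [[1, 0], [1, −1]] = [[−128, 0], [2059, −2187]].

[[−128, 0], [2059, −2187]]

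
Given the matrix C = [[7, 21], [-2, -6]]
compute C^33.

[[7, 21], [-2, -6]]

C² = C (a projection; rank 1, trace 1), so C^33 = C.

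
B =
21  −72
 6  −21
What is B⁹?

tr B = 0 and det B = −9, so the characteristic polynomial is λ² − (0)λ + (−9) with roots 3 and −3.
Eigenvectors give P = [[−4, 3], [−1, 1]] with P⁻¹ = [[−1, 3], [−1, 4]], and B = P·diag(3, −3)·P⁻¹.
Then B⁹ = P·diag(19683, −19683)·P⁻¹ = [[−78732, −59049], [−19683, −19683]] · [[−1, 3], [−1, 4]] = [[137781, −472392], [39366, −137781]].

[[137781, −472392], [39366, −137781]]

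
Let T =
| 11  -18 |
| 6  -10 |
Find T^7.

[[515, -774], [258, -388]]

tr T = 1 and det T = -2, so the characteristic polynomial is λ² − (1)λ + (-2) with roots -1 and 2.
Eigenvectors give P = [[-3, 2], [-2, 1]] with P⁻¹ = [[1, -2], [2, -3]], and T = P·diag(-1, 2)·P⁻¹.
Then T^7 = P·diag(-1, 128)·P⁻¹ = [[3, 256], [2, 128]] · [[1, -2], [2, -3]] = [[515, -774], [258, -388]].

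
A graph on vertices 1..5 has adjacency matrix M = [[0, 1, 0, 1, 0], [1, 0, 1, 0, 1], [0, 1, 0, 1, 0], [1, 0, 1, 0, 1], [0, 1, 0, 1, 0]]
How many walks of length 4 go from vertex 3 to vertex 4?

0

The number of length-4 walks from vertex 3 to vertex 4 is entry (3,4) of M^4, where M is the adjacency matrix.
M^2 = [[2, 0, 2, 0, 2], [0, 3, 0, 3, 0], [2, 0, 2, 0, 2], [0, 3, 0, 3, 0], [2, 0, 2, 0, 2]]
M^3 = [[0, 6, 0, 6, 0], [6, 0, 6, 0, 6], [0, 6, 0, 6, 0], [6, 0, 6, 0, 6], [0, 6, 0, 6, 0]]
M^4 = [[12, 0, 12, 0, 12], [0, 18, 0, 18, 0], [12, 0, 12, 0, 12], [0, 18, 0, 18, 0], [12, 0, 12, 0, 12]]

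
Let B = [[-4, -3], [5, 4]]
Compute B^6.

B² = I (check: tr B = 0 and det B = -1), so B^6 = I since 6 is even.

[[1, 0], [0, 1]]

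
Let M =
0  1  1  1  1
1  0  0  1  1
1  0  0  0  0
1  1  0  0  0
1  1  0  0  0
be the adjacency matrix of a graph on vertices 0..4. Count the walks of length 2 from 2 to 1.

1

The number of length-2 walks from vertex 2 to vertex 1 is entry (2,1) of M², where M is the adjacency matrix.
M² = [[4, 2, 0, 1, 1], [2, 3, 1, 1, 1], [0, 1, 1, 1, 1], [1, 1, 1, 2, 2], [1, 1, 1, 2, 2]]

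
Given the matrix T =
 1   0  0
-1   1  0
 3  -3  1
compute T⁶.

T = I + N where N = [[0, 0, 0], [-1, 0, 0], [3, -3, 0]] is strictly lower-triangular, so N³ = 0.
(I + N)⁶ = I + 6·N + 15·N² = [[1, 0, 0], [-6, 1, 0], [63, -18, 1]].

[[1, 0, 0], [-6, 1, 0], [63, -18, 1]]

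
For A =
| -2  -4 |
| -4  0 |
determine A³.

A² = [[20, 8], [8, 16]]
A³ = [[-72, -80], [-80, -32]]

[[-72, -80], [-80, -32]]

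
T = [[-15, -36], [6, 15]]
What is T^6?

tr T = 0 and det T = -9, so the characteristic polynomial is λ² − (0)λ + (-9) with roots 3 and -3.
Eigenvectors give P = [[-2, -3], [1, 1]] with P⁻¹ = [[1, 3], [-1, -2]], and T = P·diag(3, -3)·P⁻¹.
Then T^6 = P·diag(729, 729)·P⁻¹ = [[-1458, -2187], [729, 729]] · [[1, 3], [-1, -2]] = [[729, 0], [0, 729]].

[[729, 0], [0, 729]]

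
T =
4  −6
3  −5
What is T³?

tr T = −1 and det T = −2, so the characteristic polynomial is λ² − (−1)λ + (−2) with roots −2 and 1.
Eigenvectors give P = [[−1, 2], [−1, 1]] with P⁻¹ = [[1, −2], [1, −1]], and T = P·diag(−2, 1)·P⁻¹.
Then T³ = P·diag(−8, 1)·P⁻¹ = [[8, 2], [8, 1]] · [[1, −2], [1, −1]] = [[10, −18], [9, −17]].

[[10, −18], [9, −17]]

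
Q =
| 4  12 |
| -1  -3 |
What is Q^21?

[[4, 12], [-1, -3]]

Q² = Q (a projection; rank 1, trace 1), so Q^21 = Q.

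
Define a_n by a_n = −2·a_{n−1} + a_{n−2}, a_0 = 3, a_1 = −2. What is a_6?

227

With companion matrix Q = [[−2, 1], [1, 0]], [a_n, a_{n−1}]ᵀ = Q·[a_{n−1}, a_{n−2}]ᵀ, so [a_6, a_5]ᵀ = Q^5·[a_1, a_0]ᵀ.
Q^5 = [[−70, 29], [29, −12]], giving [a_6, a_5]ᵀ = [[227], [−94]].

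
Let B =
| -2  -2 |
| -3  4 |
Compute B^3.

B^2 = [[10, -4], [-6, 22]]
B^3 = [[-8, -36], [-54, 100]]

[[-8, -36], [-54, 100]]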